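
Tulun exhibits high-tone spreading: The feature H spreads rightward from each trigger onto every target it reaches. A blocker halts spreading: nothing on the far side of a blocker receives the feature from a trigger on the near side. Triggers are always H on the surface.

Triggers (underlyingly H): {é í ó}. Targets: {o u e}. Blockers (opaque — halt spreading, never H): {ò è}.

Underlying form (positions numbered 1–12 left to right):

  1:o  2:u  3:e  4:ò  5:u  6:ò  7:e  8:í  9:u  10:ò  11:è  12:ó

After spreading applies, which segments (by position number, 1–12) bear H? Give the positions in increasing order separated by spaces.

From /í/ at 8 rightward: 9 /u/ → H; 10 /ò/ blocks.
From /ó/ at 12 rightward: word edge.
Targets with no active source: positions 1 2 3 5 7 stay [-high tone].

8 9 12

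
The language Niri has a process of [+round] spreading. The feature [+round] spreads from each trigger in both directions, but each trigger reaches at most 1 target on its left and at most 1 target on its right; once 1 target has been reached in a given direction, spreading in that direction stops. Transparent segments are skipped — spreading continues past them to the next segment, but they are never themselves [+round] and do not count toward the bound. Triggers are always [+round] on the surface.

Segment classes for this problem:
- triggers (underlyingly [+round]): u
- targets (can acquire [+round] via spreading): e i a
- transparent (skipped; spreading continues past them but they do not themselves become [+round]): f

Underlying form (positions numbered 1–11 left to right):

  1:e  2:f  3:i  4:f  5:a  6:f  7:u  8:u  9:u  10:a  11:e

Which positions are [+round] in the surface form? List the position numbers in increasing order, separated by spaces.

5 7 8 9 10

From /u/ at 7 rightward: 8 /u/ is itself a trigger — this domain ends here.
From /u/ at 7 leftward: 6 /f/ transparent; 5 /a/ → [+round]; bound reached.
From /u/ at 8 rightward: 9 /u/ is itself a trigger — this domain ends here.
From /u/ at 8 leftward: 7 /u/ is itself a trigger — this domain ends here.
From /u/ at 9 rightward: 10 /a/ → [+round]; bound reached.
From /u/ at 9 leftward: 8 /u/ is itself a trigger — this domain ends here.
Targets with no active source: positions 1 3 11 stay [-round].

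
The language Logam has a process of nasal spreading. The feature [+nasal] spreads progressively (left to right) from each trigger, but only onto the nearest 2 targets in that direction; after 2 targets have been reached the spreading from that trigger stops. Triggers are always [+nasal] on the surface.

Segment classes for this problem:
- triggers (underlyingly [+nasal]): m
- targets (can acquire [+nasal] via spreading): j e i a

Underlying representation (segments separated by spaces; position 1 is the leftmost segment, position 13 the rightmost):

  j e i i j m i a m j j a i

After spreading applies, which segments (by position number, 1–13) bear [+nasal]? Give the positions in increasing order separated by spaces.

From /m/ at 6 rightward: 7 /i/ → [+nasal]; 8 /a/ → [+nasal]; bound reached.
From /m/ at 9 rightward: 10 /j/ → [+nasal]; 11 /j/ → [+nasal]; bound reached.
Targets with no active source: positions 1 2 3 4 5 12 13 stay [-nasal].

6 7 8 9 10 11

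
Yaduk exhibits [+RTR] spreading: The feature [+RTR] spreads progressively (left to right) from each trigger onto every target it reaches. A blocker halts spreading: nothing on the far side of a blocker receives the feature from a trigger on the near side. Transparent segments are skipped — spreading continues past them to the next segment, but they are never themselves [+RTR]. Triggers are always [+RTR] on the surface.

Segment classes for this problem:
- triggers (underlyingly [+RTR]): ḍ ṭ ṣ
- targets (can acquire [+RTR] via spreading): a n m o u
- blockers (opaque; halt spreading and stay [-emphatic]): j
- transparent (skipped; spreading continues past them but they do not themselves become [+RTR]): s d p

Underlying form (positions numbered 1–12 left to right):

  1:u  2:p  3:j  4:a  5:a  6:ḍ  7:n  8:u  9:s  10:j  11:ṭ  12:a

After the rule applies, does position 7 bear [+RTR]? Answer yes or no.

yes

From /ḍ/ at 6 rightward: 7 /n/ → [+RTR]; 8 /u/ → [+RTR]; 9 /s/ transparent; 10 /j/ blocks.
From /ṭ/ at 11 rightward: 12 /a/ → [+RTR]; word edge.
Targets with no active source: positions 1 4 5 stay [-emphatic].
[+RTR] positions on the surface: 6 7 8 11 12.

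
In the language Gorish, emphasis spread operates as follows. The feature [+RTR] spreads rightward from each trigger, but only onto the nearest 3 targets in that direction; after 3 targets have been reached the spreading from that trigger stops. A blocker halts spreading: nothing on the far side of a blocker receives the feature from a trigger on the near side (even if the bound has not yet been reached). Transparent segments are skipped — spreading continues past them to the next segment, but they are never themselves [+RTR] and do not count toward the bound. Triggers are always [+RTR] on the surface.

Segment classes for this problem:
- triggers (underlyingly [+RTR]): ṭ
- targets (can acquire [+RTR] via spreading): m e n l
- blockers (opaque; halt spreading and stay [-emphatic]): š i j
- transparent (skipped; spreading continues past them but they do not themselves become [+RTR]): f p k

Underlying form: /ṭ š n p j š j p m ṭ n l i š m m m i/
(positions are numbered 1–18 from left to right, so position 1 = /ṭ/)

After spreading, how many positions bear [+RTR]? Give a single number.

From /ṭ/ at 1 rightward: 2 /š/ blocks.
From /ṭ/ at 10 rightward: 11 /n/ → [+RTR]; 12 /l/ → [+RTR]; 13 /i/ blocks.
Targets with no active source: positions 3 9 15 16 17 stay [-emphatic].
[+RTR] positions on the surface: 1 10 11 12.

4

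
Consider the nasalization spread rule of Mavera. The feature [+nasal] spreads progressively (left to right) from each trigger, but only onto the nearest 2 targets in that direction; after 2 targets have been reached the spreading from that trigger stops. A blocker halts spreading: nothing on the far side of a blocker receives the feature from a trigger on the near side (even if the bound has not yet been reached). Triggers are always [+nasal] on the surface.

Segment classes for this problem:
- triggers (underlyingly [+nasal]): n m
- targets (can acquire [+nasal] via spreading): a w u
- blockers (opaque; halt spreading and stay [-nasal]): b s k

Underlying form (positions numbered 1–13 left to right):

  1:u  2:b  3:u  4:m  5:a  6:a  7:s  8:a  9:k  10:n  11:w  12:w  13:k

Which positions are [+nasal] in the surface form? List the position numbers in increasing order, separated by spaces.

From /m/ at 4 rightward: 5 /a/ → [+nasal]; 6 /a/ → [+nasal]; bound reached.
From /n/ at 10 rightward: 11 /w/ → [+nasal]; 12 /w/ → [+nasal]; bound reached.
Targets with no active source: positions 1 3 8 stay [-nasal].

4 5 6 10 11 12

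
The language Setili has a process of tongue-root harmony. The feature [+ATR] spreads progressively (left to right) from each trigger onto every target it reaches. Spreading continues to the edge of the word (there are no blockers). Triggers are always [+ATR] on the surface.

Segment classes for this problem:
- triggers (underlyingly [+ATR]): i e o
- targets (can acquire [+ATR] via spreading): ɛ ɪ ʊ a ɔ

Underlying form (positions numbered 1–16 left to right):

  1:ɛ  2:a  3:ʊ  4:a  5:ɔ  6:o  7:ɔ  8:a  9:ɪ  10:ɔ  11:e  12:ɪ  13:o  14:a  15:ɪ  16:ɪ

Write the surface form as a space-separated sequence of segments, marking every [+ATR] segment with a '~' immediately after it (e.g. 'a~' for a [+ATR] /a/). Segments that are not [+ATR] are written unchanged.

ɛ a ʊ a ɔ o~ ɔ~ a~ ɪ~ ɔ~ e~ ɪ~ o~ a~ ɪ~ ɪ~

From /o/ at 6 rightward: 7 /ɔ/ → [+ATR]; 8 /a/ → [+ATR]; 9 /ɪ/ → [+ATR]; 10 /ɔ/ → [+ATR]; 11 /e/ is itself a trigger — this domain ends here.
From /e/ at 11 rightward: 12 /ɪ/ → [+ATR]; 13 /o/ is itself a trigger — this domain ends here.
From /o/ at 13 rightward: 14 /a/ → [+ATR]; 15 /ɪ/ → [+ATR]; 16 /ɪ/ → [+ATR]; word edge.
Targets with no active source: positions 1 2 3 4 5 stay [-ATR].
[+ATR] positions on the surface: 6 7 8 9 10 11 12 13 14 15 16.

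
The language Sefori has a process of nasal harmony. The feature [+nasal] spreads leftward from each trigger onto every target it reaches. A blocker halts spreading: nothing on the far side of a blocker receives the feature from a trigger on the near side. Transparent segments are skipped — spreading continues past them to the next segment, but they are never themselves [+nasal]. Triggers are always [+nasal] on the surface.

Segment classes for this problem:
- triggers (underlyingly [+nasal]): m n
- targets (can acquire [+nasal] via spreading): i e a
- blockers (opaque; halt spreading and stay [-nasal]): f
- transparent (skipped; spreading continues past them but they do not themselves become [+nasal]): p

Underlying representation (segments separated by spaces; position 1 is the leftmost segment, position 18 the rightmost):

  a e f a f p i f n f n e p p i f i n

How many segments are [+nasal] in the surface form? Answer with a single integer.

4

From /n/ at 9 leftward: 8 /f/ blocks.
From /n/ at 11 leftward: 10 /f/ blocks.
From /n/ at 18 leftward: 17 /i/ → [+nasal]; 16 /f/ blocks.
Targets with no active source: positions 1 2 4 7 12 15 stay [-nasal].
[+nasal] positions on the surface: 9 11 17 18.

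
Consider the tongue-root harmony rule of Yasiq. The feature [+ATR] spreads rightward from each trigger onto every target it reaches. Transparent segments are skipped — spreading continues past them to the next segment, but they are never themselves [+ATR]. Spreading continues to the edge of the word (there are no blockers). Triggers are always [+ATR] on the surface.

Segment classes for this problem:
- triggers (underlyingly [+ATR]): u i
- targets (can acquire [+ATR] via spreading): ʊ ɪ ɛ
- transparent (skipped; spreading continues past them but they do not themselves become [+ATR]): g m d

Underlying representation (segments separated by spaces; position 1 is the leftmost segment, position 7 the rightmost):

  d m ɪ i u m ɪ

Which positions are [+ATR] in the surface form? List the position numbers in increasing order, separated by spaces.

From /i/ at 4 rightward: 5 /u/ is itself a trigger — this domain ends here.
From /u/ at 5 rightward: 6 /m/ transparent; 7 /ɪ/ → [+ATR]; word edge.
Target with no active source: position 3 stays [-ATR].

4 5 7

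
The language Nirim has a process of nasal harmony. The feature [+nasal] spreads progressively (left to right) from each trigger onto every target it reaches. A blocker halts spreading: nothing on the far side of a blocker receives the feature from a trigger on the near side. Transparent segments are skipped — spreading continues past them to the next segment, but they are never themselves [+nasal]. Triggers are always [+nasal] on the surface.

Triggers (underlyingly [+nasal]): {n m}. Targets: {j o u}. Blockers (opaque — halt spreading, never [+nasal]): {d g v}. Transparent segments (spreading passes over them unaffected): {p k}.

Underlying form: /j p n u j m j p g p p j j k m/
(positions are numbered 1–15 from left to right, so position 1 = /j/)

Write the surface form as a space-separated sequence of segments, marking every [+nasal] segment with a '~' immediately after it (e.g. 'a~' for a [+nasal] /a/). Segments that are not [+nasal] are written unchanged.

j p n~ u~ j~ m~ j~ p g p p j j k m~

From /n/ at 3 rightward: 4 /u/ → [+nasal]; 5 /j/ → [+nasal]; 6 /m/ is itself a trigger — this domain ends here.
From /m/ at 6 rightward: 7 /j/ → [+nasal]; 8 /p/ transparent; 9 /g/ blocks.
From /m/ at 15 rightward: word edge.
Targets with no active source: positions 1 12 13 stay [-nasal].
[+nasal] positions on the surface: 3 4 5 6 7 15.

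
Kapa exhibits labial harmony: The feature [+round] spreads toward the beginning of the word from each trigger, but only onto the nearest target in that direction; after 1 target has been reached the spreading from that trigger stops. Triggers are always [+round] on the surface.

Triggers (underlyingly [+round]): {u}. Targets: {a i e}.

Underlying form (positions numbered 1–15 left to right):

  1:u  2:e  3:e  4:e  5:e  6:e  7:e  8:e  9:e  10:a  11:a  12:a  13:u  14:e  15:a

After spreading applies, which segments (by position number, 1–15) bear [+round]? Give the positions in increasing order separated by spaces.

From /u/ at 1 leftward: word edge.
From /u/ at 13 leftward: 12 /a/ → [+round]; bound reached.
Targets with no active source: positions 2 3 4 5 6 7 8 9 10 11 14 15 stay [-round].

1 12 13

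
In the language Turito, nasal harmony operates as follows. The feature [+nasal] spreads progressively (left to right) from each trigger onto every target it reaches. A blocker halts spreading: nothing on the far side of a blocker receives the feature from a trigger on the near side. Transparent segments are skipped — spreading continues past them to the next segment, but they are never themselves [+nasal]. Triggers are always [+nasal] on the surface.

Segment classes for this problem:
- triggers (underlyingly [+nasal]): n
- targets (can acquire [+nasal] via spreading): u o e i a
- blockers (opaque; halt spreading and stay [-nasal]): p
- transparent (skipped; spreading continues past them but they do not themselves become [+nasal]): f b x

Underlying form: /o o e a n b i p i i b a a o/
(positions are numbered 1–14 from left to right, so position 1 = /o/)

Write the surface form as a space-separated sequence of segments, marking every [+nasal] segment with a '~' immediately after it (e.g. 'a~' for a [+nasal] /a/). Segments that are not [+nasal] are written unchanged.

From /n/ at 5 rightward: 6 /b/ transparent; 7 /i/ → [+nasal]; 8 /p/ blocks.
Targets with no active source: positions 1 2 3 4 9 10 12 13 14 stay [-nasal].
[+nasal] positions on the surface: 5 7.

o o e a n~ b i~ p i i b a a o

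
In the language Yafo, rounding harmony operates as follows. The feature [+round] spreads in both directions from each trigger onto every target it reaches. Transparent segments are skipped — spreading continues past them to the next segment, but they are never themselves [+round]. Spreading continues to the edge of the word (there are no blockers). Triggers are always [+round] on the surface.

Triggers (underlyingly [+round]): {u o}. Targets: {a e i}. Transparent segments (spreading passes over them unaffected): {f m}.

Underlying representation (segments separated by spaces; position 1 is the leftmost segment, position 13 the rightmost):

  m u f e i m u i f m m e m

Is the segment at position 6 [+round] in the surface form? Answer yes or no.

no

From /u/ at 2 rightward: 3 /f/ transparent; 4 /e/ → [+round]; 5 /i/ → [+round]; 6 /m/ transparent; 7 /u/ is itself a trigger — this domain ends here.
From /u/ at 2 leftward: 1 /m/ transparent; word edge.
From /u/ at 7 rightward: 8 /i/ → [+round]; 9 /f/ transparent; 10 /m/ transparent; 11 /m/ transparent; 12 /e/ → [+round]; 13 /m/ transparent; word edge.
From /u/ at 7 leftward: 6 /m/ transparent; 5 /i/ → [+round]; 4 /e/ → [+round]; 3 /f/ transparent; 2 /u/ is itself a trigger — this domain ends here.
[+round] positions on the surface: 2 4 5 7 8 12.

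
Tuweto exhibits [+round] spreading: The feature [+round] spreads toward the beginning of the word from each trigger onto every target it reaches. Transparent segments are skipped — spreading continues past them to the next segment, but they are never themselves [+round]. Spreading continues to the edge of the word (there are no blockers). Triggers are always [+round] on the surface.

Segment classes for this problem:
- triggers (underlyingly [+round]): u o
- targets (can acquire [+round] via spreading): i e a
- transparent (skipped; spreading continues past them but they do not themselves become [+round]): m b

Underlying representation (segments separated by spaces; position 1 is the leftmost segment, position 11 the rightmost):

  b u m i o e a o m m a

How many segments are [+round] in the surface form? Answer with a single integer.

6

From /u/ at 2 leftward: 1 /b/ transparent; word edge.
From /o/ at 5 leftward: 4 /i/ → [+round]; 3 /m/ transparent; 2 /u/ is itself a trigger — this domain ends here.
From /o/ at 8 leftward: 7 /a/ → [+round]; 6 /e/ → [+round]; 5 /o/ is itself a trigger — this domain ends here.
Target with no active source: position 11 stays [-round].
[+round] positions on the surface: 2 4 5 6 7 8.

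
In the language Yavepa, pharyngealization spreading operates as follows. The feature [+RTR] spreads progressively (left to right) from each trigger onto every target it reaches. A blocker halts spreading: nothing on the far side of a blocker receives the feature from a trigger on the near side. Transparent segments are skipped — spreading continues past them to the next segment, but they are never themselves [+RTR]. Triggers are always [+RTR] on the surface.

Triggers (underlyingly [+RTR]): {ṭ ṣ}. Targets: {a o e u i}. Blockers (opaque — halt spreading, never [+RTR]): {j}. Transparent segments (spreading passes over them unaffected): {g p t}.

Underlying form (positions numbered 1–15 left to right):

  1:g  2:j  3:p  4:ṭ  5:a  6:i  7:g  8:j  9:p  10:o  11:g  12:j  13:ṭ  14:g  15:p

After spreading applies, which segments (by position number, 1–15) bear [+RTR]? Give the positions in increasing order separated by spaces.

From /ṭ/ at 4 rightward: 5 /a/ → [+RTR]; 6 /i/ → [+RTR]; 7 /g/ transparent; 8 /j/ blocks.
From /ṭ/ at 13 rightward: 14 /g/ transparent; 15 /p/ transparent; word edge.
Target with no active source: position 10 stays [-emphatic].

4 5 6 13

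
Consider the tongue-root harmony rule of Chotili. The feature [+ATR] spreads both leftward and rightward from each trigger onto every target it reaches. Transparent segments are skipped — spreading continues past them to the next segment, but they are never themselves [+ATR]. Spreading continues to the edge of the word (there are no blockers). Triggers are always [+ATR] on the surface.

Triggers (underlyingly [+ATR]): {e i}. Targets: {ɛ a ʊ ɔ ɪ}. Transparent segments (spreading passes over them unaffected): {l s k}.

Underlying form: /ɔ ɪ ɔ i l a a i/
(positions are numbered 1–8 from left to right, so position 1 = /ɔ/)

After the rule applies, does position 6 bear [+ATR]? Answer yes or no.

From /i/ at 4 rightward: 5 /l/ transparent; 6 /a/ → [+ATR]; 7 /a/ → [+ATR]; 8 /i/ is itself a trigger — this domain ends here.
From /i/ at 4 leftward: 3 /ɔ/ → [+ATR]; 2 /ɪ/ → [+ATR]; 1 /ɔ/ → [+ATR]; word edge.
From /i/ at 8 rightward: word edge.
From /i/ at 8 leftward: 7 /a/ → [+ATR]; 6 /a/ → [+ATR]; 5 /l/ transparent; 4 /i/ is itself a trigger — this domain ends here.
[+ATR] positions on the surface: 1 2 3 4 6 7 8.

yes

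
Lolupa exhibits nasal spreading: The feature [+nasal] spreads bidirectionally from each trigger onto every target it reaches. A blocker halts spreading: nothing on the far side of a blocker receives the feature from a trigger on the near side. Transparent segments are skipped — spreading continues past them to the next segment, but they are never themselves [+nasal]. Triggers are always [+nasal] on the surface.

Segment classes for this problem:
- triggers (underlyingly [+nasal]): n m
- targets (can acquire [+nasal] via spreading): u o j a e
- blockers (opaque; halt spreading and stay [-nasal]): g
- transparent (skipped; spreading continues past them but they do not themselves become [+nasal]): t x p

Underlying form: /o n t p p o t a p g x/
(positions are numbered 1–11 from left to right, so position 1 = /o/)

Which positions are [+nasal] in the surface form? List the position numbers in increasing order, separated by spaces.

1 2 6 8

From /n/ at 2 rightward: 3 /t/ transparent; 4 /p/ transparent; 5 /p/ transparent; 6 /o/ → [+nasal]; 7 /t/ transparent; 8 /a/ → [+nasal]; 9 /p/ transparent; 10 /g/ blocks.
From /n/ at 2 leftward: 1 /o/ → [+nasal]; word edge.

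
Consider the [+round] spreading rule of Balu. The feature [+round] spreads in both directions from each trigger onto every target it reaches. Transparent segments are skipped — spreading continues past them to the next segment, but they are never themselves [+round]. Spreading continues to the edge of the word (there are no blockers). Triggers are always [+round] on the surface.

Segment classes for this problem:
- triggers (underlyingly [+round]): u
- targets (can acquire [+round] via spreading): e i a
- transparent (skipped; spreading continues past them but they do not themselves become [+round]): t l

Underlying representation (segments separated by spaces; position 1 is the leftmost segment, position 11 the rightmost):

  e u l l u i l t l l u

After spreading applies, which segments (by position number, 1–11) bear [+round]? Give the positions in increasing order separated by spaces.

1 2 5 6 11

From /u/ at 2 rightward: 3 /l/ transparent; 4 /l/ transparent; 5 /u/ is itself a trigger — this domain ends here.
From /u/ at 2 leftward: 1 /e/ → [+round]; word edge.
From /u/ at 5 rightward: 6 /i/ → [+round]; 7 /l/ transparent; 8 /t/ transparent; 9 /l/ transparent; 10 /l/ transparent; 11 /u/ is itself a trigger — this domain ends here.
From /u/ at 5 leftward: 4 /l/ transparent; 3 /l/ transparent; 2 /u/ is itself a trigger — this domain ends here.
From /u/ at 11 rightward: word edge.
From /u/ at 11 leftward: 10 /l/ transparent; 9 /l/ transparent; 8 /t/ transparent; 7 /l/ transparent; 6 /i/ → [+round]; 5 /u/ is itself a trigger — this domain ends here.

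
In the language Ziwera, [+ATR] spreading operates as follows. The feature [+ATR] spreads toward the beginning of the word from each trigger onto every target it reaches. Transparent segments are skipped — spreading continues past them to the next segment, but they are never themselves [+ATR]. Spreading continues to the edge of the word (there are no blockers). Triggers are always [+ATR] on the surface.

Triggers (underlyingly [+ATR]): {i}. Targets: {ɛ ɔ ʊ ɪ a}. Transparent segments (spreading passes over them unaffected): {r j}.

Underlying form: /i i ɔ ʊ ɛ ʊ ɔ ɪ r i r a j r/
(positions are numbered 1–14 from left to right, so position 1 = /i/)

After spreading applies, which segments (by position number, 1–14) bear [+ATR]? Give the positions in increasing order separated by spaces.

From /i/ at 1 leftward: word edge.
From /i/ at 2 leftward: 1 /i/ is itself a trigger — this domain ends here.
From /i/ at 10 leftward: 9 /r/ transparent; 8 /ɪ/ → [+ATR]; 7 /ɔ/ → [+ATR]; 6 /ʊ/ → [+ATR]; 5 /ɛ/ → [+ATR]; 4 /ʊ/ → [+ATR]; 3 /ɔ/ → [+ATR]; 2 /i/ is itself a trigger — this domain ends here.
Target with no active source: position 12 stays [-ATR].

1 2 3 4 5 6 7 8 10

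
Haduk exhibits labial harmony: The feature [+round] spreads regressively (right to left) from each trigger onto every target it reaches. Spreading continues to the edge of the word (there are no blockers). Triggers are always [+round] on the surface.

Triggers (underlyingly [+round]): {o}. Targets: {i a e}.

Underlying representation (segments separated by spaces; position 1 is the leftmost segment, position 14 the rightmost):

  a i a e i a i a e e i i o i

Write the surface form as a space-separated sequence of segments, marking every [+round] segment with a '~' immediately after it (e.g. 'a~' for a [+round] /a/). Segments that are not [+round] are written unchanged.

From /o/ at 13 leftward: 12 /i/ → [+round]; 11 /i/ → [+round]; 10 /e/ → [+round]; 9 /e/ → [+round]; 8 /a/ → [+round]; 7 /i/ → [+round]; 6 /a/ → [+round]; 5 /i/ → [+round]; 4 /e/ → [+round]; 3 /a/ → [+round]; 2 /i/ → [+round]; 1 /a/ → [+round]; word edge.
Target with no active source: position 14 stays [-round].
[+round] positions on the surface: 1 2 3 4 5 6 7 8 9 10 11 12 13.

a~ i~ a~ e~ i~ a~ i~ a~ e~ e~ i~ i~ o~ i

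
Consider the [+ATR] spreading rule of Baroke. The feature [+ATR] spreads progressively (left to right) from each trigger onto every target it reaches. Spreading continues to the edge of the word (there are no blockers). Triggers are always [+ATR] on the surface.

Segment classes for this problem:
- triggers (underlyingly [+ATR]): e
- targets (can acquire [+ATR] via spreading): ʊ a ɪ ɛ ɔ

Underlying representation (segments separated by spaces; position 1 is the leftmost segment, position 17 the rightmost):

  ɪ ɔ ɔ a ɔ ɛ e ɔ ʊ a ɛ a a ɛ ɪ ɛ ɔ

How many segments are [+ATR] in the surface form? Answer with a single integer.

From /e/ at 7 rightward: 8 /ɔ/ → [+ATR]; 9 /ʊ/ → [+ATR]; 10 /a/ → [+ATR]; 11 /ɛ/ → [+ATR]; 12 /a/ → [+ATR]; 13 /a/ → [+ATR]; 14 /ɛ/ → [+ATR]; 15 /ɪ/ → [+ATR]; 16 /ɛ/ → [+ATR]; 17 /ɔ/ → [+ATR]; word edge.
Targets with no active source: positions 1 2 3 4 5 6 stay [-ATR].
[+ATR] positions on the surface: 7 8 9 10 11 12 13 14 15 16 17.

11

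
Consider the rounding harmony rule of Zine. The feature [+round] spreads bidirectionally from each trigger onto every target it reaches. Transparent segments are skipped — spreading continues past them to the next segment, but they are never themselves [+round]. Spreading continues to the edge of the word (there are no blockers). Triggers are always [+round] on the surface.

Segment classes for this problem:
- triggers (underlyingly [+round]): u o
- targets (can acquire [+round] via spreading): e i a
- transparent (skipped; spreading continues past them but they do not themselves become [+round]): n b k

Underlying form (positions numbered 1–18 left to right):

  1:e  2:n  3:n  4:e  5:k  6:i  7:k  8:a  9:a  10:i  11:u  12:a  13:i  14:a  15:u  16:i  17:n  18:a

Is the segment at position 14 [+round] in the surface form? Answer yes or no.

From /u/ at 11 rightward: 12 /a/ → [+round]; 13 /i/ → [+round]; 14 /a/ → [+round]; 15 /u/ is itself a trigger — this domain ends here.
From /u/ at 11 leftward: 10 /i/ → [+round]; 9 /a/ → [+round]; 8 /a/ → [+round]; 7 /k/ transparent; 6 /i/ → [+round]; 5 /k/ transparent; 4 /e/ → [+round]; 3 /n/ transparent; 2 /n/ transparent; 1 /e/ → [+round]; word edge.
From /u/ at 15 rightward: 16 /i/ → [+round]; 17 /n/ transparent; 18 /a/ → [+round]; word edge.
From /u/ at 15 leftward: 14 /a/ → [+round]; 13 /i/ → [+round]; 12 /a/ → [+round]; 11 /u/ is itself a trigger — this domain ends here.
[+round] positions on the surface: 1 4 6 8 9 10 11 12 13 14 15 16 18.

yes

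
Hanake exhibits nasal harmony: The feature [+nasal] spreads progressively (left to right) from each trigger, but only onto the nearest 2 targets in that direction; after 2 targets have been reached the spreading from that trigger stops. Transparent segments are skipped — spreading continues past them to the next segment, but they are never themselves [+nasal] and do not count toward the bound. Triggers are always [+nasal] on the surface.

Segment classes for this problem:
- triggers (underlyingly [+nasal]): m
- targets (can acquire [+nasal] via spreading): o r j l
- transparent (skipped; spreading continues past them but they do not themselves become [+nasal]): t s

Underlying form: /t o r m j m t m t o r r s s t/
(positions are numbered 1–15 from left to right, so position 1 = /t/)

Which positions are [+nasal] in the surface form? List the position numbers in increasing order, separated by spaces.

4 5 6 8 10 11

From /m/ at 4 rightward: 5 /j/ → [+nasal]; 6 /m/ is itself a trigger — this domain ends here.
From /m/ at 6 rightward: 7 /t/ transparent; 8 /m/ is itself a trigger — this domain ends here.
From /m/ at 8 rightward: 9 /t/ transparent; 10 /o/ → [+nasal]; 11 /r/ → [+nasal]; bound reached.
Targets with no active source: positions 2 3 12 stay [-nasal].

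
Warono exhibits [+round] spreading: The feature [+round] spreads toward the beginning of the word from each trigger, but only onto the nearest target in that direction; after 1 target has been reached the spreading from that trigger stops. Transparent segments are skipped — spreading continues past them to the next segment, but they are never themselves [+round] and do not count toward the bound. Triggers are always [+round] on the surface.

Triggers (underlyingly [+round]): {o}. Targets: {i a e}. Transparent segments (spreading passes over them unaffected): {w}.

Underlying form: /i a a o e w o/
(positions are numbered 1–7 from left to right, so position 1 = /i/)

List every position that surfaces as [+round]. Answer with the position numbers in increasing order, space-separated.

From /o/ at 4 leftward: 3 /a/ → [+round]; bound reached.
From /o/ at 7 leftward: 6 /w/ transparent; 5 /e/ → [+round]; bound reached.
Targets with no active source: positions 1 2 stay [-round].

3 4 5 7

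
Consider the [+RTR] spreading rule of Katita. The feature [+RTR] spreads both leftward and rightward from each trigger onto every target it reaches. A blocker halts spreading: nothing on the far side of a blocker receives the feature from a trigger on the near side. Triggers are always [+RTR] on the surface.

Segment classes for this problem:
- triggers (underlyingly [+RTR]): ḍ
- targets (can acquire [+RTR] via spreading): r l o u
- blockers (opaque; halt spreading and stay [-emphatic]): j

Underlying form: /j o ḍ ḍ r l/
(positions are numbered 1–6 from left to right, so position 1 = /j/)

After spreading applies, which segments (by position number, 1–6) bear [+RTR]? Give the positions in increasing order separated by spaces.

2 3 4 5 6

From /ḍ/ at 3 rightward: 4 /ḍ/ is itself a trigger — this domain ends here.
From /ḍ/ at 3 leftward: 2 /o/ → [+RTR]; 1 /j/ blocks.
From /ḍ/ at 4 rightward: 5 /r/ → [+RTR]; 6 /l/ → [+RTR]; word edge.
From /ḍ/ at 4 leftward: 3 /ḍ/ is itself a trigger — this domain ends here.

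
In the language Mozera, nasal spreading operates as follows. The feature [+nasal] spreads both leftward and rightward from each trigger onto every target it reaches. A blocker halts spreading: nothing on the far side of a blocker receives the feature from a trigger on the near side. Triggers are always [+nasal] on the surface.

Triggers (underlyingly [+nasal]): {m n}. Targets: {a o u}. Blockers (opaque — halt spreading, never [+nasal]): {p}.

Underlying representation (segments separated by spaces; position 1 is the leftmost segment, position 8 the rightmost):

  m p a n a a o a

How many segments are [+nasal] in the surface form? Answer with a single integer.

7

From /m/ at 1 rightward: 2 /p/ blocks.
From /m/ at 1 leftward: word edge.
From /n/ at 4 rightward: 5 /a/ → [+nasal]; 6 /a/ → [+nasal]; 7 /o/ → [+nasal]; 8 /a/ → [+nasal]; word edge.
From /n/ at 4 leftward: 3 /a/ → [+nasal]; 2 /p/ blocks.
[+nasal] positions on the surface: 1 3 4 5 6 7 8.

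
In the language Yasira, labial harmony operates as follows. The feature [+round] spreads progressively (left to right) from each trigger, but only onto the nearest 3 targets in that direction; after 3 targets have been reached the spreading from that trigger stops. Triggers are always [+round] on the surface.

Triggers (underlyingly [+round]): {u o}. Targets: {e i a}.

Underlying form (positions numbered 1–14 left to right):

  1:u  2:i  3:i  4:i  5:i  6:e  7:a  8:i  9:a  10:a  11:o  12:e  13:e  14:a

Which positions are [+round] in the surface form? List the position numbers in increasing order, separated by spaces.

1 2 3 4 11 12 13 14

From /u/ at 1 rightward: 2 /i/ → [+round]; 3 /i/ → [+round]; 4 /i/ → [+round]; bound reached.
From /o/ at 11 rightward: 12 /e/ → [+round]; 13 /e/ → [+round]; 14 /a/ → [+round]; bound reached.
Targets with no active source: positions 5 6 7 8 9 10 stay [-round].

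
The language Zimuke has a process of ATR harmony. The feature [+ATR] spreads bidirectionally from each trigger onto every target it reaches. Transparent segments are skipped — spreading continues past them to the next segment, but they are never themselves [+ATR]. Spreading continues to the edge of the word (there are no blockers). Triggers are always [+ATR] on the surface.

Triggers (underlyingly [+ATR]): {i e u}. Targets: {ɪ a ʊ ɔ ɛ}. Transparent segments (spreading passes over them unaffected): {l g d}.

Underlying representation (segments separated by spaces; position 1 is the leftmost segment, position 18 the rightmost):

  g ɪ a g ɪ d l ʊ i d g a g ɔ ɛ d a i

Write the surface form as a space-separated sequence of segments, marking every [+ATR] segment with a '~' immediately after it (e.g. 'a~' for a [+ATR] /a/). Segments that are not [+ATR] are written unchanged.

From /i/ at 9 rightward: 10 /d/ transparent; 11 /g/ transparent; 12 /a/ → [+ATR]; 13 /g/ transparent; 14 /ɔ/ → [+ATR]; 15 /ɛ/ → [+ATR]; 16 /d/ transparent; 17 /a/ → [+ATR]; 18 /i/ is itself a trigger — this domain ends here.
From /i/ at 9 leftward: 8 /ʊ/ → [+ATR]; 7 /l/ transparent; 6 /d/ transparent; 5 /ɪ/ → [+ATR]; 4 /g/ transparent; 3 /a/ → [+ATR]; 2 /ɪ/ → [+ATR]; 1 /g/ transparent; word edge.
From /i/ at 18 rightward: word edge.
From /i/ at 18 leftward: 17 /a/ → [+ATR]; 16 /d/ transparent; 15 /ɛ/ → [+ATR]; 14 /ɔ/ → [+ATR]; 13 /g/ transparent; 12 /a/ → [+ATR]; 11 /g/ transparent; 10 /d/ transparent; 9 /i/ is itself a trigger — this domain ends here.
[+ATR] positions on the surface: 2 3 5 8 9 12 14 15 17 18.

g ɪ~ a~ g ɪ~ d l ʊ~ i~ d g a~ g ɔ~ ɛ~ d a~ i~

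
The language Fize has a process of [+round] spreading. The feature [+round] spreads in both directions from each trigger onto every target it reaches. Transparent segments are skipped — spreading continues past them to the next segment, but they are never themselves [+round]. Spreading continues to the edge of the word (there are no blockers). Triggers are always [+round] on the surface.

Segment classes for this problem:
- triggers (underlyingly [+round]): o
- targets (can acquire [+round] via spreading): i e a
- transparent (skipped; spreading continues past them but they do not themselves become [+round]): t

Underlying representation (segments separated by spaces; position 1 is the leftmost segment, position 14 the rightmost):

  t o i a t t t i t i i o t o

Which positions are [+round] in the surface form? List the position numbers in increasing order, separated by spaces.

2 3 4 8 10 11 12 14

From /o/ at 2 rightward: 3 /i/ → [+round]; 4 /a/ → [+round]; 5 /t/ transparent; 6 /t/ transparent; 7 /t/ transparent; 8 /i/ → [+round]; 9 /t/ transparent; 10 /i/ → [+round]; 11 /i/ → [+round]; 12 /o/ is itself a trigger — this domain ends here.
From /o/ at 2 leftward: 1 /t/ transparent; word edge.
From /o/ at 12 rightward: 13 /t/ transparent; 14 /o/ is itself a trigger — this domain ends here.
From /o/ at 12 leftward: 11 /i/ → [+round]; 10 /i/ → [+round]; 9 /t/ transparent; 8 /i/ → [+round]; 7 /t/ transparent; 6 /t/ transparent; 5 /t/ transparent; 4 /a/ → [+round]; 3 /i/ → [+round]; 2 /o/ is itself a trigger — this domain ends here.
From /o/ at 14 rightward: word edge.
From /o/ at 14 leftward: 13 /t/ transparent; 12 /o/ is itself a trigger — this domain ends here.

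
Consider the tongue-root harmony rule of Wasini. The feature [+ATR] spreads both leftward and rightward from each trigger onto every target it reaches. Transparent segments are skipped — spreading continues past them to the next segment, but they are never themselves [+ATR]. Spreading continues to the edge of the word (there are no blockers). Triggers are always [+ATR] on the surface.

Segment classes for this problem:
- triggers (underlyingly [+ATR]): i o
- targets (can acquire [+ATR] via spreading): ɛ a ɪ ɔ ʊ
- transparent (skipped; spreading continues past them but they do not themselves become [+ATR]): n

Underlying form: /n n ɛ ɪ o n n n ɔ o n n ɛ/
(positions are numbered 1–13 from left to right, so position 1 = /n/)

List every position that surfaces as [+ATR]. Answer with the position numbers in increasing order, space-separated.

3 4 5 9 10 13

From /o/ at 5 rightward: 6 /n/ transparent; 7 /n/ transparent; 8 /n/ transparent; 9 /ɔ/ → [+ATR]; 10 /o/ is itself a trigger — this domain ends here.
From /o/ at 5 leftward: 4 /ɪ/ → [+ATR]; 3 /ɛ/ → [+ATR]; 2 /n/ transparent; 1 /n/ transparent; word edge.
From /o/ at 10 rightward: 11 /n/ transparent; 12 /n/ transparent; 13 /ɛ/ → [+ATR]; word edge.
From /o/ at 10 leftward: 9 /ɔ/ → [+ATR]; 8 /n/ transparent; 7 /n/ transparent; 6 /n/ transparent; 5 /o/ is itself a trigger — this domain ends here.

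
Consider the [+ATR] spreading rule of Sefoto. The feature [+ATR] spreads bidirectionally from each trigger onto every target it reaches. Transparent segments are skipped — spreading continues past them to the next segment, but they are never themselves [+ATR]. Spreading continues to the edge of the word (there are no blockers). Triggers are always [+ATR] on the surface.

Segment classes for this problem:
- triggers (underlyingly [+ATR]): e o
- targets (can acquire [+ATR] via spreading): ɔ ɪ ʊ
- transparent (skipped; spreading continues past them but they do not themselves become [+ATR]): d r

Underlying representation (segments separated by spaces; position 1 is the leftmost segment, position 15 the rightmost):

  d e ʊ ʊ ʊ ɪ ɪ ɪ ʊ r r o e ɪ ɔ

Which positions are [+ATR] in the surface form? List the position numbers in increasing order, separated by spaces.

From /e/ at 2 rightward: 3 /ʊ/ → [+ATR]; 4 /ʊ/ → [+ATR]; 5 /ʊ/ → [+ATR]; 6 /ɪ/ → [+ATR]; 7 /ɪ/ → [+ATR]; 8 /ɪ/ → [+ATR]; 9 /ʊ/ → [+ATR]; 10 /r/ transparent; 11 /r/ transparent; 12 /o/ is itself a trigger — this domain ends here.
From /e/ at 2 leftward: 1 /d/ transparent; word edge.
From /o/ at 12 rightward: 13 /e/ is itself a trigger — this domain ends here.
From /o/ at 12 leftward: 11 /r/ transparent; 10 /r/ transparent; 9 /ʊ/ → [+ATR]; 8 /ɪ/ → [+ATR]; 7 /ɪ/ → [+ATR]; 6 /ɪ/ → [+ATR]; 5 /ʊ/ → [+ATR]; 4 /ʊ/ → [+ATR]; 3 /ʊ/ → [+ATR]; 2 /e/ is itself a trigger — this domain ends here.
From /e/ at 13 rightward: 14 /ɪ/ → [+ATR]; 15 /ɔ/ → [+ATR]; word edge.
From /e/ at 13 leftward: 12 /o/ is itself a trigger — this domain ends here.

2 3 4 5 6 7 8 9 12 13 14 15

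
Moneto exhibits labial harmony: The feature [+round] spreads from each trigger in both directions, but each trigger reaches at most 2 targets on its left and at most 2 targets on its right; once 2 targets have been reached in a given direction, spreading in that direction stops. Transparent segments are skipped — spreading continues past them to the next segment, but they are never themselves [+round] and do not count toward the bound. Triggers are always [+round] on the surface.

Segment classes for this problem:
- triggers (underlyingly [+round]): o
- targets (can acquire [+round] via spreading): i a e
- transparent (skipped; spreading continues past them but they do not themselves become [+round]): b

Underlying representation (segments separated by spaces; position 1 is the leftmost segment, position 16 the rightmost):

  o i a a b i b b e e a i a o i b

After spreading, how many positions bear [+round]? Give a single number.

From /o/ at 1 rightward: 2 /i/ → [+round]; 3 /a/ → [+round]; bound reached.
From /o/ at 1 leftward: word edge.
From /o/ at 14 rightward: 15 /i/ → [+round]; 16 /b/ transparent; word edge.
From /o/ at 14 leftward: 13 /a/ → [+round]; 12 /i/ → [+round]; bound reached.
Targets with no active source: positions 4 6 9 10 11 stay [-round].
[+round] positions on the surface: 1 2 3 12 13 14 15.

7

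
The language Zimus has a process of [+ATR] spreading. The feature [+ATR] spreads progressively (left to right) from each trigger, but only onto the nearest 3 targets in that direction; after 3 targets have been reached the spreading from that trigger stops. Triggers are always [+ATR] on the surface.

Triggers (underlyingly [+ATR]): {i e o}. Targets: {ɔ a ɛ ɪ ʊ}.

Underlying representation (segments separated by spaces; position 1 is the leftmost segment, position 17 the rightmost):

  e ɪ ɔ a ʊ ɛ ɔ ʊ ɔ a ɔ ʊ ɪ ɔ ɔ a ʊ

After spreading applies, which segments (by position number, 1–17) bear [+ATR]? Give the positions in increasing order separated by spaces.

1 2 3 4

From /e/ at 1 rightward: 2 /ɪ/ → [+ATR]; 3 /ɔ/ → [+ATR]; 4 /a/ → [+ATR]; bound reached.
Targets with no active source: positions 5 6 7 8 9 10 11 12 13 14 15 16 17 stay [-ATR].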